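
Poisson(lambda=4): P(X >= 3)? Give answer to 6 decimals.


P(X>=3) = 1 - P(X<=2) = 1 - (e^(-4)*4^0/0! + e^(-4)*4^1/1! + e^(-4)*4^2/2!)
≈ 1 - (0.0183156389 + 0.0732625556 + 0.1465251111)
= 1 - 0.2381033056 = 0.7618966944
≈ 0.761897

0.761897


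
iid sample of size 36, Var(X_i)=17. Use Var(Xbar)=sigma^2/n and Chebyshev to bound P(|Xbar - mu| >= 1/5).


Var(Xbar) = Var(X)/n = 17/36
Chebyshev: P(|Xbar-mu| >= 1/5) <= Var(Xbar)/(1/5)^2 = (17/36)/(1/25) = 425/36
Bound exceeds 1, so trivial bound: 1

1


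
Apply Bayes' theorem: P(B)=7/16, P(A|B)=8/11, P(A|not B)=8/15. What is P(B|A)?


P(A) = P(A|B)P(B) + P(A|B')P(B') = 8/11*7/16 + 8/15*9/16 = 34/55
P(B|A) = P(A|B)P(B)/P(A) = (7/22)/(34/55) = 35/68

35/68


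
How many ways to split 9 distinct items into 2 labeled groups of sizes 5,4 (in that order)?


9! = 362880
Denominator: 5!=120 * 4!=24
Coefficient = 362880 / 2880 = 126

126


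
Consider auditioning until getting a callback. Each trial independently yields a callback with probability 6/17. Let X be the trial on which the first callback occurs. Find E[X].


For geometric (trials until first success), E[X] = 1/p = 1/(6/17) = 17/6

17/6


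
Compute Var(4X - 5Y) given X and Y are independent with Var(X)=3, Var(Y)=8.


Independence => Cov(X,Y)=0
Var(4X - 5Y) = 4^2*Var(X) + (-5)^2*Var(Y)
= 16*3 + 25*8 = 248

248


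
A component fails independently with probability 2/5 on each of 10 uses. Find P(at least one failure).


P(at least one) = 1 - P(none)
P(none) = (1 - 2/5)^10 = (3/5)^10 = 59049/9765625
P(at least one) = 1 - 59049/9765625 = 9706576/9765625

9706576/9765625


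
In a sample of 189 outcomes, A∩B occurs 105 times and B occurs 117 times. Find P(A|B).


P(A|B) = P(A∩B)/P(B) = (105/189)/(117/189) = 105/117 = 35/39

35/39


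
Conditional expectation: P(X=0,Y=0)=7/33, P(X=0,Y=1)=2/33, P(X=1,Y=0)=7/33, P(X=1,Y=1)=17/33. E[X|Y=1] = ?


P(Y=1) = 19/33
E[X|Y=1] = (0*2 + 1*17)/19 = 17/19

17/19


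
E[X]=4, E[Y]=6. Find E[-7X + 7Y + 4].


E[-7X + 7Y + 4] = -7*E[X] + 7*E[Y] + 4
= (-7)*(4) + (7)*(6) + (4)
= -28 + 42 + 4 = 18

18


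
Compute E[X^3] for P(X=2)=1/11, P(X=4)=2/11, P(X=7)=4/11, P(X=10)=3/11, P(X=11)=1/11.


E[X^3] = sum(g(x)*P(x))
= 8*1/11 + 64*2/11 + 343*4/11 + 1000*3/11 + 1331*1/11
= 5839/11

5839/11


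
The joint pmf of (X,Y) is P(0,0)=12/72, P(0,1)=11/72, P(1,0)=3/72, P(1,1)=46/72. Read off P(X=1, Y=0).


Read from table: P(X=1, Y=0) = 3/72 = 1/24

1/24


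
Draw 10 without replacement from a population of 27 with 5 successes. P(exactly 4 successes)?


P(X=4) = C(5,4)*C(22,6) / C(27,10)
= 5*74613 / 8436285
= 373065/8436285 = 119/2691

119/2691


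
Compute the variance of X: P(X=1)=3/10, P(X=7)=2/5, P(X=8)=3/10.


E[X] = 11/2, E[X^2] = 391/10
Var(X) = E[X^2] - (E[X])^2 = 391/10 - (11/2)^2 = 177/20

177/20


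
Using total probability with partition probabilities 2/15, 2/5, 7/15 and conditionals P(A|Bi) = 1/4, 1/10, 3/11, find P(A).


P(A) = P(A|B1)P(B1) + P(A|B2)P(B2) + P(A|B3)P(B3)
= 1/4*2/15 + 1/10*2/5 + 3/11*7/15
= 1/30 + 1/25 + 7/55 = 331/1650

331/1650


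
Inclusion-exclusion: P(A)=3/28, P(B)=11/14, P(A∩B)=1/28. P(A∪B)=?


P(A∪B) = P(A) + P(B) - P(A∩B)
= 3/28 + 11/14 - 1/28 = 6/7

6/7


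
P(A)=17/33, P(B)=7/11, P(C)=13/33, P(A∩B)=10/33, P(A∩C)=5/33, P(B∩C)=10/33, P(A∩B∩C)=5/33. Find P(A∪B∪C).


P(A∪B∪C) = P(A)+P(B)+P(C) - P(AB)-P(AC)-P(BC) + P(ABC)
= 17/33+7/11+13/33 - 10/33-5/33-10/33 + 5/33
= 31/33

31/33


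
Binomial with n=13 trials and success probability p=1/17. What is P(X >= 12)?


P(X>=12) = P(X=12) + P(X=13)
= 208/9904578032905937 + 1/9904578032905937
= 209/9904578032905937

209/9904578032905937


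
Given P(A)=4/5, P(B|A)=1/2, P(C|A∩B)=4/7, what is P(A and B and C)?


P(A∩B∩C) = P(A) * P(B|A) * P(C|A∩B)
= 4/5 * 1/2 * 4/7
= 2/5 * 4/7 = 8/35

8/35


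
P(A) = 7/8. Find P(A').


P(A') = 1 - P(A) = 1 - 7/8 = 1/8

1/8


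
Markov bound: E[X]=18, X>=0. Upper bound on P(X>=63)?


Markov: P(X >= a) <= E[X]/a
P(X >= 63) <= 18/63 = 2/7

2/7


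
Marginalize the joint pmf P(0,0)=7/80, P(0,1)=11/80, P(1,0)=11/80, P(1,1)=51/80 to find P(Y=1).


P(Y=1) = P(0,1)+P(1,1) = 11/80 + 51/80 = 62/80 = 31/40

31/40


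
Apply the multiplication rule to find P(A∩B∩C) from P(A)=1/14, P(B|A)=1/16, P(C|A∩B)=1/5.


P(A∩B∩C) = P(A) * P(B|A) * P(C|A∩B)
= 1/14 * 1/16 * 1/5
= 1/224 * 1/5 = 1/1120

1/1120


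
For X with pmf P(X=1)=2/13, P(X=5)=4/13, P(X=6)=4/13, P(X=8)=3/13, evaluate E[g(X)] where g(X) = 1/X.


E[1/X] = sum(g(x)*P(x))
= 1*2/13 + 1/5*4/13 + 1/6*4/13 + 1/8*3/13
= 461/1560

461/1560


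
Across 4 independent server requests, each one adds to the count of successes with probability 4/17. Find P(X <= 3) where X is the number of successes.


P(X<=3) = P(X=0) + P(X=1) + P(X=2) + P(X=3)
= 28561/83521 + 35152/83521 + 16224/83521 + 3328/83521
= 83265/83521

83265/83521


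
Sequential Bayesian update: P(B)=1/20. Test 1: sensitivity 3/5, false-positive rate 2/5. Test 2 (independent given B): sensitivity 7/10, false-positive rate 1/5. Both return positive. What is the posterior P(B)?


After test 1: P(+) = 3/5*1/20 + 2/5*19/20 = 41/100
P(B|+) = (3/100)/(41/100) = 3/41
After test 2 (use post1 as new prior): P(+) = 7/10*3/41 + 1/5*38/41 = 97/410
P(B|+,+) = (21/410)/(97/410) = 21/97

21/97


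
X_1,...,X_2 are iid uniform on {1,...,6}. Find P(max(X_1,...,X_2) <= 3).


P(max <= 3) = P(all X_i <= 3) = (P(X_1 <= 3))^2
= (3/6)^2 = (1/2)^2 = 1/4

1/4


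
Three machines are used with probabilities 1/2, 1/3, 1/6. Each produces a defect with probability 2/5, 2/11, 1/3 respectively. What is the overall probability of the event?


P(A) = P(A|B1)P(B1) + P(A|B2)P(B2) + P(A|B3)P(B3)
= 2/5*1/2 + 2/11*1/3 + 1/3*1/6
= 1/5 + 2/33 + 1/18 = 313/990

313/990


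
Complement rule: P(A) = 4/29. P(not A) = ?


P(A') = 1 - P(A) = 1 - 4/29 = 25/29

25/29


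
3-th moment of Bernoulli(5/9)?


For Bernoulli: X in {0,1}
E[X^3] = 0^3*(1-5/9) + 1^3*5/9 = 5/9

5/9


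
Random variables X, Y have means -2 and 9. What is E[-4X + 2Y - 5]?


E[-4X + 2Y - 5] = -4*E[X] + 2*E[Y] - 5
= (-4)*(-2) + (2)*(9) + (-5)
= 8 + 18 - 5 = 21

21


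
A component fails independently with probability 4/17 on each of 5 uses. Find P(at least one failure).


P(at least one) = 1 - P(none)
P(none) = (1 - 4/17)^5 = (13/17)^5 = 371293/1419857
P(at least one) = 1 - 371293/1419857 = 1048564/1419857

1048564/1419857


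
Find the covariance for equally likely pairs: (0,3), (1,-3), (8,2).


E[X]=3, E[Y]=2/3, E[XY]=13/3
Cov(X,Y) = E[XY] - E[X]E[Y] = 13/3 - 3*2/3 = 7/3

7/3


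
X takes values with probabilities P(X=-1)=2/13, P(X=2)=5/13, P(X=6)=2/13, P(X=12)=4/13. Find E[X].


E[X] = sum(x * P(x))
= -1*2/13 + 2*5/13 + 6*2/13 + 12*4/13
= 68/13

68/13


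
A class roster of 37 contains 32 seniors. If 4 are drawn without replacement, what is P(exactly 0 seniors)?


P(X=0) = C(32,0)*C(5,4) / C(37,4)
= 1*5 / 66045
= 5/66045 = 1/13209

1/13209


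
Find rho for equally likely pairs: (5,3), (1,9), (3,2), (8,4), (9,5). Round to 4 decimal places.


Cov(X,Y) = -2.5200, Var(X) = 8.9600, Var(Y) = 5.8400
rho = Cov/(sqrt(VarX)*sqrt(VarY)) = -0.3484

-0.3484


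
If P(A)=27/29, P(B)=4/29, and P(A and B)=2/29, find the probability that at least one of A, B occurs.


P(A∪B) = P(A) + P(B) - P(A∩B)
= 27/29 + 4/29 - 2/29 = 1

1


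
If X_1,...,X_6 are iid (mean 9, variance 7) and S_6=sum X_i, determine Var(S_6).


By independence, Var(S_n) = n*Var(X_1) = 6*7 = 42

42


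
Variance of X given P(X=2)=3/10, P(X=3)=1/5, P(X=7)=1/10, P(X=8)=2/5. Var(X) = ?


E[X] = 51/10, E[X^2] = 67/2
Var(X) = E[X^2] - (E[X])^2 = 67/2 - (51/10)^2 = 749/100

749/100


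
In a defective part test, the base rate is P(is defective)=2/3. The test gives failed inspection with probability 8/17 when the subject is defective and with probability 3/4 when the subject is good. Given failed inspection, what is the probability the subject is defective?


P(A) = P(A|B)P(B) + P(A|B')P(B') = 8/17*2/3 + 3/4*1/3 = 115/204
P(B|A) = P(A|B)P(B)/P(A) = (16/51)/(115/204) = 64/115

64/115


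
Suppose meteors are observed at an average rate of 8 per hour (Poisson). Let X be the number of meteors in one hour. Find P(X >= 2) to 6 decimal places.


P(X>=2) = 1 - P(X<=1) = 1 - (e^(-8)*8^0/0! + e^(-8)*8^1/1!)
≈ 1 - (0.0003354626 + 0.0026837010)
= 1 - 0.0030191636 = 0.9969808364
≈ 0.996981

0.996981


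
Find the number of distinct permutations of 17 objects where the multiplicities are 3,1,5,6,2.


17! = 355687428096000
Denominator: 3!=6 * 1!=1 * 5!=120 * 6!=720 * 2!=2
Coefficient = 355687428096000 / 1036800 = 343062720

343062720


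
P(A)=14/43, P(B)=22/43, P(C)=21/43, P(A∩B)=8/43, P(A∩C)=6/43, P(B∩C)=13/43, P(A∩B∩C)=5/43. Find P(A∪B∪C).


P(A∪B∪C) = P(A)+P(B)+P(C) - P(AB)-P(AC)-P(BC) + P(ABC)
= 14/43+22/43+21/43 - 8/43-6/43-13/43 + 5/43
= 35/43

35/43


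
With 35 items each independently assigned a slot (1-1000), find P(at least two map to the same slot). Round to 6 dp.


P(all different) = prod((1000-i)/1000 for i=0..34) = 0.547735
P(at least one match) = 1 - 0.547735 = 0.452265

0.452265


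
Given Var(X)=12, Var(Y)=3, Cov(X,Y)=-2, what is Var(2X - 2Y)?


Var(2X - 2Y) = 2^2*Var(X) + (-2)^2*Var(Y) + 2*2*(-2)*Cov(X,Y)
= 4*12 + 4*3 - 8*(-2)
= 48 + 12 + 16 = 76

76


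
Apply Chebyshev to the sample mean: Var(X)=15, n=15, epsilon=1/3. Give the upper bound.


Var(Xbar) = Var(X)/n = 15/15
Chebyshev: P(|Xbar-mu| >= 1/3) <= Var(Xbar)/(1/3)^2 = 1/(1/9) = 9
Bound exceeds 1, so trivial bound: 1

1


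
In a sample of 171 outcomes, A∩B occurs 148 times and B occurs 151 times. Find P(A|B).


P(A|B) = P(A∩B)/P(B) = (148/171)/(151/171) = 148/151

148/151


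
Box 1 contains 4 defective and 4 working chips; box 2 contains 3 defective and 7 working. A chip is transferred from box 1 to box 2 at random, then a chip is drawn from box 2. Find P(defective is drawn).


P(transfer defective) = 4/8 = 1/2; P(transfer working) = 1/2
If defective transferred: Urn II has 4 defective of 11, so P(defective|defective moved) = 4/11
If working transferred: Urn II has 3 defective of 11, so P(defective|working moved) = 3/11
By total probability: P(defective) = 1/2*4/11 + 1/2*3/11 = 7/22

7/22


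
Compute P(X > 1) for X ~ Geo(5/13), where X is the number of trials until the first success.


P(X > 1) = P(first 1 trials all fail) = (1-p)^1 = (8/13)^1 = 8/13

8/13


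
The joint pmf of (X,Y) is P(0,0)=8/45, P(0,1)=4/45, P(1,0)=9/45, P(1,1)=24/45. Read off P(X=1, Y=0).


Read from table: P(X=1, Y=0) = 9/45 = 1/5

1/5


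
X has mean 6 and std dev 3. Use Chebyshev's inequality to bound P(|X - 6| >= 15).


k = 15/3 = 5
Chebyshev: P(|X-mu| >= k*sigma) <= 1/k^2 = 1/5^2 = 1/25

1/25


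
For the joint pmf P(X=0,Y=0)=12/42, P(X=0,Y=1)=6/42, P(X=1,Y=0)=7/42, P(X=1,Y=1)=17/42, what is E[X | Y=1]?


P(Y=1) = 23/42
E[X|Y=1] = (0*6 + 1*17)/23 = 17/23

17/23


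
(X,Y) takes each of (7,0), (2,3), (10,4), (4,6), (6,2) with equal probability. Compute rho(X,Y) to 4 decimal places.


Cov(X,Y) = -1.0000, Var(X) = 7.3600, Var(Y) = 4.0000
rho = Cov/(sqrt(VarX)*sqrt(VarY)) = -0.1843

-0.1843


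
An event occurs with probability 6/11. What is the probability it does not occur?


P(A') = 1 - P(A) = 1 - 6/11 = 5/11

5/11


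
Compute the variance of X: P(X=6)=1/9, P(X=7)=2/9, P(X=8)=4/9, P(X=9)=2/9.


E[X] = 70/9, E[X^2] = 184/3
Var(X) = E[X^2] - (E[X])^2 = 184/3 - (70/9)^2 = 68/81

68/81


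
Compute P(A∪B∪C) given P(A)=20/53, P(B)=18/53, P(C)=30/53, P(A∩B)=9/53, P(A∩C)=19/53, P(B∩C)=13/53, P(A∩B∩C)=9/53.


P(A∪B∪C) = P(A)+P(B)+P(C) - P(AB)-P(AC)-P(BC) + P(ABC)
= 20/53+18/53+30/53 - 9/53-19/53-13/53 + 9/53
= 36/53

36/53


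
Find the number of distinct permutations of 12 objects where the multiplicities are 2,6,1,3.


12! = 479001600
Denominator: 2!=2 * 6!=720 * 1!=1 * 3!=6
Coefficient = 479001600 / 8640 = 55440

55440


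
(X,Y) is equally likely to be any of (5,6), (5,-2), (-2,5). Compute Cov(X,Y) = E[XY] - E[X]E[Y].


E[X]=8/3, E[Y]=3, E[XY]=10/3
Cov(X,Y) = E[XY] - E[X]E[Y] = 10/3 - 8/3*3 = -14/3

-14/3


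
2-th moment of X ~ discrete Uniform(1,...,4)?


E[X^2] = (1/4) * sum(x^2 for x=1..4)
= 30/4 = 15/2

15/2


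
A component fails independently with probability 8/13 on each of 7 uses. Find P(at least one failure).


P(at least one) = 1 - P(none)
P(none) = (1 - 8/13)^7 = (5/13)^7 = 78125/62748517
P(at least one) = 1 - 78125/62748517 = 62670392/62748517

62670392/62748517


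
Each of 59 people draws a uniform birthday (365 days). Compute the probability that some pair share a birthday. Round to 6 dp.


P(all different) = prod((365-i)/365 for i=0..58) = 0.007011
P(at least one match) = 1 - 0.007011 = 0.992989

0.992989


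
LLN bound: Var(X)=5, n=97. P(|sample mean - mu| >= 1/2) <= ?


Var(Xbar) = Var(X)/n = 5/97
Chebyshev: P(|Xbar-mu| >= 1/2) <= Var(Xbar)/(1/2)^2 = (5/97)/(1/4) = 20/97

20/97


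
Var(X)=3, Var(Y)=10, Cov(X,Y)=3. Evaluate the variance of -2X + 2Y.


Var(-2X + 2Y) = (-2)^2*Var(X) + 2^2*Var(Y) + 2*(-2)*2*Cov(X,Y)
= 4*3 + 4*10 - 8*3
= 12 + 40 - 24 = 28

28


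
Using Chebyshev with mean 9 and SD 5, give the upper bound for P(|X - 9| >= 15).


k = 15/5 = 3
Chebyshev: P(|X-mu| >= k*sigma) <= 1/k^2 = 1/3^2 = 1/9

1/9


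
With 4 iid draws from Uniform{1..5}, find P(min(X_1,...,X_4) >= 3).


P(min >= 3) = P(all X_i >= 3) = (P(X_1 >= 3))^4
= (3/5)^4 = 81/625

81/625


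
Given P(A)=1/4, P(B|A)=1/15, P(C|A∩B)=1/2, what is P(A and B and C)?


P(A∩B∩C) = P(A) * P(B|A) * P(C|A∩B)
= 1/4 * 1/15 * 1/2
= 1/60 * 1/2 = 1/120

1/120


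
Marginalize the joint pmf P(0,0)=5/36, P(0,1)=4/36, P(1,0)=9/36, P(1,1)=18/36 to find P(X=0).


P(X=0) = P(0,0)+P(0,1) = 5/36 + 4/36 = 9/36 = 1/4

1/4


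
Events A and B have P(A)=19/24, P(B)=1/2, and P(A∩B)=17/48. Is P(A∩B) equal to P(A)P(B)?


P(A)*P(B) = 19/24*1/2 = 19/48
P(A∩B) = 17/48 != 19/48, so not independent

No, A and B are not independent


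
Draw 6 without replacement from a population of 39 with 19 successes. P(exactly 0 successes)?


P(X=0) = C(19,0)*C(20,6) / C(39,6)
= 1*38760 / 3262623
= 38760/3262623 = 40/3367

40/3367


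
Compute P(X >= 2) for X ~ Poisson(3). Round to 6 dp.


P(X>=2) = 1 - P(X<=1) = 1 - (e^(-3)*3^0/0! + e^(-3)*3^1/1!)
≈ 1 - (0.0497870684 + 0.1493612051)
= 1 - 0.1991482735 = 0.8008517265
≈ 0.800852

0.800852


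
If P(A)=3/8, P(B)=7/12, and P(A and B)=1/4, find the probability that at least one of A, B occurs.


P(A∪B) = P(A) + P(B) - P(A∩B)
= 3/8 + 7/12 - 1/4 = 17/24

17/24


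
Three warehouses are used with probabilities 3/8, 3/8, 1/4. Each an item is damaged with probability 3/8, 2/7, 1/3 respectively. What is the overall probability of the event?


P(A) = P(A|B1)P(B1) + P(A|B2)P(B2) + P(A|B3)P(B3)
= 3/8*3/8 + 2/7*3/8 + 1/3*1/4
= 9/64 + 3/28 + 1/12 = 445/1344

445/1344


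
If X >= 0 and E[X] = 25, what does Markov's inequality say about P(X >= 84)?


Markov: P(X >= a) <= E[X]/a
P(X >= 84) <= 25/84

25/84


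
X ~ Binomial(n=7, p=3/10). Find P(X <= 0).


P(X<=0) = P(X=0)
= 823543/10000000
= 823543/10000000

823543/10000000


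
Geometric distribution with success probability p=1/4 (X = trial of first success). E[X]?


For geometric (trials until first success), E[X] = 1/p = 1/(1/4) = 4

4


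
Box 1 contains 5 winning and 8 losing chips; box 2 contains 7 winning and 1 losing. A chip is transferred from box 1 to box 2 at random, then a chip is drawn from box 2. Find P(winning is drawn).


P(transfer winning) = 5/13; P(transfer losing) = 8/13
If winning transferred: Urn II has 8 winning of 9, so P(winning|winning moved) = 8/9
If losing transferred: Urn II has 7 winning of 9, so P(winning|losing moved) = 7/9
By total probability: P(winning) = 5/13*8/9 + 8/13*7/9 = 32/39

32/39


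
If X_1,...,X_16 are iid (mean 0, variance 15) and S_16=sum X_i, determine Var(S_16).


By independence, Var(S_n) = n*Var(X_1) = 16*15 = 240

240


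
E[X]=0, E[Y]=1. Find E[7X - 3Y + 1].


E[7X - 3Y + 1] = 7*E[X] - 3*E[Y] + 1
= (7)*(0) + (-3)*(1) + (1)
= 0 - 3 + 1 = -2

-2


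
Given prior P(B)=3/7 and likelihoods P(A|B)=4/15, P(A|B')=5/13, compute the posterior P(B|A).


P(A) = P(A|B)P(B) + P(A|B')P(B') = 4/15*3/7 + 5/13*4/7 = 152/455
P(B|A) = P(A|B)P(B)/P(A) = (4/35)/(152/455) = 13/38

13/38


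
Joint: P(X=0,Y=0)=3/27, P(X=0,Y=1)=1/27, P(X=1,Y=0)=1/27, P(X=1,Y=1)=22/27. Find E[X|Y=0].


P(Y=0) = 4/27
E[X|Y=0] = (0*3 + 1*1)/4 = 1/4

1/4


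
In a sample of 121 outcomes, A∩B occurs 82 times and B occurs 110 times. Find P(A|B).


P(A|B) = P(A∩B)/P(B) = (82/121)/(110/121) = 82/110 = 41/55

41/55


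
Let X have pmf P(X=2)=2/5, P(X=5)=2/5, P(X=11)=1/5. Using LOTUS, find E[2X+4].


E[2X+4] = sum(g(x)*P(x))
= 8*2/5 + 14*2/5 + 26*1/5
= 14

14


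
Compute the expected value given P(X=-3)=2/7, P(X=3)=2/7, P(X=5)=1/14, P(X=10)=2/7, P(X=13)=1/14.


E[X] = sum(x * P(x))
= -3*2/7 + 3*2/7 + 5*1/14 + 10*2/7 + 13*1/14
= 29/7

29/7


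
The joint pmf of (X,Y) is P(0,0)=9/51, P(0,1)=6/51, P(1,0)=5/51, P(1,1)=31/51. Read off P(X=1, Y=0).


Read from table: P(X=1, Y=0) = 5/51

5/51


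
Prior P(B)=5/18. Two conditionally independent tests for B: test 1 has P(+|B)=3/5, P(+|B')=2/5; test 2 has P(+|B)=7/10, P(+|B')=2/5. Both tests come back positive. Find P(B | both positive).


After test 1: P(+) = 3/5*5/18 + 2/5*13/18 = 41/90
P(B|+) = (1/6)/(41/90) = 15/41
After test 2 (use post1 as new prior): P(+) = 7/10*15/41 + 2/5*26/41 = 209/410
P(B|+,+) = (21/82)/(209/410) = 105/209

105/209


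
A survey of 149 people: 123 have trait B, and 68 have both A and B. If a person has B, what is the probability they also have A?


P(A|B) = P(A∩B)/P(B) = (68/149)/(123/149) = 68/123

68/123


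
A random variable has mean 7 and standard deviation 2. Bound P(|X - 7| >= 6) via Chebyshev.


k = 6/2 = 3
Chebyshev: P(|X-mu| >= k*sigma) <= 1/k^2 = 1/3^2 = 1/9

1/9


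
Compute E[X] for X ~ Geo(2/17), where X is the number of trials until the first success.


For geometric (trials until first success), E[X] = 1/p = 1/(2/17) = 17/2

17/2


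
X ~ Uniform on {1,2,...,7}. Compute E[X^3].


E[X^3] = (1/7) * sum(x^3 for x=1..7)
= 784/7 = 112

112


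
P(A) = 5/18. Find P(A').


P(A') = 1 - P(A) = 1 - 5/18 = 13/18

13/18


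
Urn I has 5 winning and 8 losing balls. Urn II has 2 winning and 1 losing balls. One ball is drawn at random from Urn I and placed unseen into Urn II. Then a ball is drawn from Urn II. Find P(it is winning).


P(transfer winning) = 5/13; P(transfer losing) = 8/13
If winning transferred: Urn II has 3 winning of 4, so P(winning|winning moved) = 3/4
If losing transferred: Urn II has 2 winning of 4, so P(winning|losing moved) = 1/2
By total probability: P(winning) = 5/13*3/4 + 8/13*1/2 = 31/52

31/52


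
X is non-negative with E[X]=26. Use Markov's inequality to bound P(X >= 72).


Markov: P(X >= a) <= E[X]/a
P(X >= 72) <= 26/72 = 13/36

13/36


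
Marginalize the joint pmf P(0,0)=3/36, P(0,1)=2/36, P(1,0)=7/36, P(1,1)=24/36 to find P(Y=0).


P(Y=0) = P(0,0)+P(1,0) = 3/36 + 7/36 = 10/36 = 5/18

5/18


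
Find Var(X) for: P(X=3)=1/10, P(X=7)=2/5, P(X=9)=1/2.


E[X] = 38/5, E[X^2] = 61
Var(X) = E[X^2] - (E[X])^2 = 61 - (38/5)^2 = 81/25

81/25


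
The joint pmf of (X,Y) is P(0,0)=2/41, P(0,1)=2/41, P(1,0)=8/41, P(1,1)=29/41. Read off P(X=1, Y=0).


Read from table: P(X=1, Y=0) = 8/41

8/41


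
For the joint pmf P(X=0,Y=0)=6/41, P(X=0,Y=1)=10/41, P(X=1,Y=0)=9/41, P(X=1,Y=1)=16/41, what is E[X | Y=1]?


P(Y=1) = 26/41
E[X|Y=1] = (0*10 + 1*16)/26 = 16/26 = 8/13

8/13


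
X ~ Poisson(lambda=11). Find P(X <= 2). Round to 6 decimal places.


P(X<=2) = e^(-11)*11^0/0! + e^(-11)*11^1/1! + e^(-11)*11^2/2!
≈ 0.0000167017 + 0.0001837187 + 0.0010104529
= 0.0012108733
≈ 0.001211

0.001211


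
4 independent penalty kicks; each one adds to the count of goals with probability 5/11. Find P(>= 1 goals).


P(at least one) = 1 - P(none)
P(none) = (1 - 5/11)^4 = (6/11)^4 = 1296/14641
P(at least one) = 1 - 1296/14641 = 13345/14641

13345/14641


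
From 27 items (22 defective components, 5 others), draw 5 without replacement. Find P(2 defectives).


P(X=2) = C(22,2)*C(5,3) / C(27,5)
= 231*10 / 80730
= 2310/80730 = 77/2691

77/2691


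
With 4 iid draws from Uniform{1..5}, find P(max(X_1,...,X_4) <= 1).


P(max <= 1) = P(all X_i <= 1) = (P(X_1 <= 1))^4
= (1/5)^4 = 1/625

1/625


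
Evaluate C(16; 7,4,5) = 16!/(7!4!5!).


16! = 20922789888000
Denominator: 7!=5040 * 4!=24 * 5!=120
Coefficient = 20922789888000 / 14515200 = 1441440

1441440


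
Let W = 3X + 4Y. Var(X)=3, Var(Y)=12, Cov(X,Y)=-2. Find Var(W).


Var(3X + 4Y) = 3^2*Var(X) + 4^2*Var(Y) + 2*3*4*Cov(X,Y)
= 9*3 + 16*12 + 24*(-2)
= 27 + 192 - 48 = 171

171


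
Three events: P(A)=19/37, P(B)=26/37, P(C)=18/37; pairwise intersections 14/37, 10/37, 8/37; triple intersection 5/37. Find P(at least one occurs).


P(A∪B∪C) = P(A)+P(B)+P(C) - P(AB)-P(AC)-P(BC) + P(ABC)
= 19/37+26/37+18/37 - 14/37-10/37-8/37 + 5/37
= 36/37

36/37


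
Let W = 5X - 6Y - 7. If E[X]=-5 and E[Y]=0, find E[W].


E[5X - 6Y - 7] = 5*E[X] - 6*E[Y] - 7
= (5)*(-5) + (-6)*(0) + (-7)
= -25 + 0 - 7 = -32

-32


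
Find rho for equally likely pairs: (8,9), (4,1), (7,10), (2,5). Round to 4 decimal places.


Cov(X,Y) = 6.1875, Var(X) = 5.6875, Var(Y) = 12.6875
rho = Cov/(sqrt(VarX)*sqrt(VarY)) = 0.7284

0.7284


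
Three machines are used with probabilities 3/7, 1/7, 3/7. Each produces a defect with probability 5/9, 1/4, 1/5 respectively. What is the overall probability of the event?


P(A) = P(A|B1)P(B1) + P(A|B2)P(B2) + P(A|B3)P(B3)
= 5/9*3/7 + 1/4*1/7 + 1/5*3/7
= 5/21 + 1/28 + 3/35 = 151/420

151/420


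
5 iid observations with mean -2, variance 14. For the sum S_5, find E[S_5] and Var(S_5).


E[S_n] = n*mu = 5*-2 = -10
Var(S_n) = n*sigma^2 = 5*14 = 70

E[S_5]=-10, Var(S_5)=70


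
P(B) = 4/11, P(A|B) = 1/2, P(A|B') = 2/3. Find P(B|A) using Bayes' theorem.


P(A) = P(A|B)P(B) + P(A|B')P(B') = 1/2*4/11 + 2/3*7/11 = 20/33
P(B|A) = P(A|B)P(B)/P(A) = (2/11)/(20/33) = 3/10

3/10


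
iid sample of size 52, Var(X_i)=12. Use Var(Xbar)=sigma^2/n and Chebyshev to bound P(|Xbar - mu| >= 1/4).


Var(Xbar) = Var(X)/n = 12/52
Chebyshev: P(|Xbar-mu| >= 1/4) <= Var(Xbar)/(1/4)^2 = (3/13)/(1/16) = 48/13
Bound exceeds 1, so trivial bound: 1

1


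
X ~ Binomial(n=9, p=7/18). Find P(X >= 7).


P(X>=7) = P(X=7) + P(X=8) + P(X=9)
= 99648703/5509980288 + 63412811/22039921152 + 40353607/198359290368
= 2099211107/99179645184

2099211107/99179645184


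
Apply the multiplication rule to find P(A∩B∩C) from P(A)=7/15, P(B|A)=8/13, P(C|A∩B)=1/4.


P(A∩B∩C) = P(A) * P(B|A) * P(C|A∩B)
= 7/15 * 8/13 * 1/4
= 56/195 * 1/4 = 14/195

14/195


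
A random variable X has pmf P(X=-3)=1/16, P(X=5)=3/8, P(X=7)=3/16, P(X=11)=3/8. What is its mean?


E[X] = sum(x * P(x))
= -3*1/16 + 5*3/8 + 7*3/16 + 11*3/8
= 57/8

57/8


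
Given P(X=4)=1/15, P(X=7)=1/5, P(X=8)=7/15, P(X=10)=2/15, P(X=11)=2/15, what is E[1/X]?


E[1/X] = sum(g(x)*P(x))
= 1/4*1/15 + 1/7*1/5 + 1/8*7/15 + 1/10*2/15 + 1/11*2/15
= 1987/15400

1987/15400


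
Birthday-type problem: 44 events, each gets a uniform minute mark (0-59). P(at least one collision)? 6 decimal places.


P(all different) = prod((60-i)/60 for i=0..43) = 0.000000
P(at least one match) = 1 - 0.000000 = 1.000000

1.000000


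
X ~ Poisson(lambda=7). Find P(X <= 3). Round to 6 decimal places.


P(X<=3) = e^(-7)*7^0/0! + e^(-7)*7^1/1! + e^(-7)*7^2/2! + e^(-7)*7^3/3!
≈ 0.0009118820 + 0.0063831738 + 0.0223411082 + 0.0521292524
= 0.0817654164
≈ 0.081765

0.081765


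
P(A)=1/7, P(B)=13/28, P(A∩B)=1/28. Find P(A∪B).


P(A∪B) = P(A) + P(B) - P(A∩B)
= 1/7 + 13/28 - 1/28 = 4/7

4/7


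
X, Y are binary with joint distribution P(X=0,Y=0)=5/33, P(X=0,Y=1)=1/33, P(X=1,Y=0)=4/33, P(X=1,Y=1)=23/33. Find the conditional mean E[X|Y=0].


P(Y=0) = 9/33
E[X|Y=0] = (0*5 + 1*4)/9 = 4/9

4/9


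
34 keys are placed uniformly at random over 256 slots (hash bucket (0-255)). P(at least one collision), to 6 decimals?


P(all different) = prod((256-i)/256 for i=0..33) = 0.100884
P(at least one match) = 1 - 0.100884 = 0.899116

0.899116


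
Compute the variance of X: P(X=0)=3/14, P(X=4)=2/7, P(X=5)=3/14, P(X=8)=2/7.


E[X] = 9/2, E[X^2] = 395/14
Var(X) = E[X^2] - (E[X])^2 = 395/14 - (9/2)^2 = 223/28

223/28


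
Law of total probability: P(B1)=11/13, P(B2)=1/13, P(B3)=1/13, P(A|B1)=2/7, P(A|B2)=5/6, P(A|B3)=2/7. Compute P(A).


P(A) = P(A|B1)P(B1) + P(A|B2)P(B2) + P(A|B3)P(B3)
= 2/7*11/13 + 5/6*1/13 + 2/7*1/13
= 22/91 + 5/78 + 2/91 = 179/546

179/546


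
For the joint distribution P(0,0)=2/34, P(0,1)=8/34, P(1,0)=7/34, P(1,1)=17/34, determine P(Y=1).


P(Y=1) = P(0,1)+P(1,1) = 8/34 + 17/34 = 25/34

25/34


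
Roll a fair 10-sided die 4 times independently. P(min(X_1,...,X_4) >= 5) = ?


P(min >= 5) = P(all X_i >= 5) = (P(X_1 >= 5))^4
= (6/10)^4 = (3/5)^4 = 81/625

81/625


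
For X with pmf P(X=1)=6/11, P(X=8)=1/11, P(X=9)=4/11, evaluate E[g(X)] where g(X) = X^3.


E[X^3] = sum(g(x)*P(x))
= 1*6/11 + 512*1/11 + 729*4/11
= 3434/11

3434/11


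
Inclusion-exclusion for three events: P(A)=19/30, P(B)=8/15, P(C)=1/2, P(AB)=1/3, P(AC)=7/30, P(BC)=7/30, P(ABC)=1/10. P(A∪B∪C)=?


P(A∪B∪C) = P(A)+P(B)+P(C) - P(AB)-P(AC)-P(BC) + P(ABC)
= 19/30+8/15+1/2 - 1/3-7/30-7/30 + 1/10
= 29/30

29/30


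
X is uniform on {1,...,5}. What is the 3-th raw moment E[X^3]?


E[X^3] = (1/5) * sum(x^3 for x=1..5)
= 225/5 = 45

45


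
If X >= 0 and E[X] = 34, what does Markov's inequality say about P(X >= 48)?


Markov: P(X >= a) <= E[X]/a
P(X >= 48) <= 34/48 = 17/24

17/24


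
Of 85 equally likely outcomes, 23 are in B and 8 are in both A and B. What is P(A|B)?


P(A|B) = P(A∩B)/P(B) = (8/85)/(23/85) = 8/23

8/23


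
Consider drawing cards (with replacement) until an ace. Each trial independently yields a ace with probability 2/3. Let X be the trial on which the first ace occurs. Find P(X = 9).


P(X=9) = (1-p)^8 * p = (1/3)^8 * 2/3
= 1/6561 * 2/3 = 2/19683

2/19683


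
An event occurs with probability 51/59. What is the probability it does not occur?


P(A') = 1 - P(A) = 1 - 51/59 = 8/59

8/59


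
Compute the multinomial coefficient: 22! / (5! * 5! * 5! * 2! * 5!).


22! = 1124000727777607680000
Denominator: 5!=120 * 5!=120 * 5!=120 * 2!=2 * 5!=120
Coefficient = 1124000727777607680000 / 414720000 = 2710264100544

2710264100544


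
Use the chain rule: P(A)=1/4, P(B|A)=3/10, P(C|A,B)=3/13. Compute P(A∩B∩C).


P(A∩B∩C) = P(A) * P(B|A) * P(C|A∩B)
= 1/4 * 3/10 * 3/13
= 3/40 * 3/13 = 9/520

9/520


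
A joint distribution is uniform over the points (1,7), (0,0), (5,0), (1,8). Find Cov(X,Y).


E[X]=7/4, E[Y]=15/4, E[XY]=15/4
Cov(X,Y) = E[XY] - E[X]E[Y] = 15/4 - 7/4*15/4 = -45/16

-45/16


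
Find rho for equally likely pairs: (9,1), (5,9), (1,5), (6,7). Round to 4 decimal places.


Cov(X,Y) = -3.6250, Var(X) = 8.1875, Var(Y) = 8.7500
rho = Cov/(sqrt(VarX)*sqrt(VarY)) = -0.4283

-0.4283


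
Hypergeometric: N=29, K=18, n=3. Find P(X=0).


P(X=0) = C(18,0)*C(11,3) / C(29,3)
= 1*165 / 3654
= 165/3654 = 55/1218

55/1218


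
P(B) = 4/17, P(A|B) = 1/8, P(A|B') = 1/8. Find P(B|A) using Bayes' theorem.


P(A) = P(A|B)P(B) + P(A|B')P(B') = 1/8*4/17 + 1/8*13/17 = 1/8
P(B|A) = P(A|B)P(B)/P(A) = (1/34)/(1/8) = 4/17

4/17


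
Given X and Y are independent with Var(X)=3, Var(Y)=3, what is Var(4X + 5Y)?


Independence => Cov(X,Y)=0
Var(4X + 5Y) = 4^2*Var(X) + 5^2*Var(Y)
= 16*3 + 25*3 = 123

123


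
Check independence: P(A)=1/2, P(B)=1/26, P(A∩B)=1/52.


P(A)*P(B) = 1/2*1/26 = 1/52
P(A∩B) = 1/52, which equals P(A)P(B), so independent

Yes, A and B are independent


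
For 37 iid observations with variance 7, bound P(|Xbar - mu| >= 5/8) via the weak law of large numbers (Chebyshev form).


Var(Xbar) = Var(X)/n = 7/37
Chebyshev: P(|Xbar-mu| >= 5/8) <= Var(Xbar)/(5/8)^2 = (7/37)/(25/64) = 448/925

448/925


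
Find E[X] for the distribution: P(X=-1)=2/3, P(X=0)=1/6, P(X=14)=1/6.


E[X] = sum(x * P(x))
= -1*2/3 + 0*1/6 + 14*1/6
= 5/3

5/3


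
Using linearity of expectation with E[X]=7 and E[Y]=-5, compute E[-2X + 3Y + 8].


E[-2X + 3Y + 8] = -2*E[X] + 3*E[Y] + 8
= (-2)*(7) + (3)*(-5) + (8)
= -14 - 15 + 8 = -21

-21


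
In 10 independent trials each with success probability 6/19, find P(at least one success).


P(at least one) = 1 - P(none)
P(none) = (1 - 6/19)^10 = (13/19)^10 = 137858491849/6131066257801
P(at least one) = 1 - 137858491849/6131066257801 = 5993207765952/6131066257801

5993207765952/6131066257801


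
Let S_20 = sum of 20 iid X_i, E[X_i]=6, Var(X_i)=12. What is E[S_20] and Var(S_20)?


E[S_n] = n*mu = 20*6 = 120
Var(S_n) = n*sigma^2 = 20*12 = 240

E[S_20]=120, Var(S_20)=240


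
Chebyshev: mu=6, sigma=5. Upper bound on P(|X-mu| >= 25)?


k = 25/5 = 5
Chebyshev: P(|X-mu| >= k*sigma) <= 1/k^2 = 1/5^2 = 1/25

1/25


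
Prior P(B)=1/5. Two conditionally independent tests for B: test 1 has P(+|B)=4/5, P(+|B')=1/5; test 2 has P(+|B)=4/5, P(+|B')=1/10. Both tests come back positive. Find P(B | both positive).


After test 1: P(+) = 4/5*1/5 + 1/5*4/5 = 8/25
P(B|+) = (4/25)/(8/25) = 1/2
After test 2 (use post1 as new prior): P(+) = 4/5*1/2 + 1/10*1/2 = 9/20
P(B|+,+) = (2/5)/(9/20) = 8/9

8/9


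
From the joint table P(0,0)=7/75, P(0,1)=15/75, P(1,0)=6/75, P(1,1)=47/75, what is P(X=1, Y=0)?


Read from table: P(X=1, Y=0) = 6/75 = 2/25

2/25


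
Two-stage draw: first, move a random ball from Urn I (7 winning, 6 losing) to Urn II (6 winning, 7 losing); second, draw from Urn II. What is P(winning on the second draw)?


P(transfer winning) = 7/13; P(transfer losing) = 6/13
If winning transferred: Urn II has 7 winning of 14, so P(winning|winning moved) = 1/2
If losing transferred: Urn II has 6 winning of 14, so P(winning|losing moved) = 3/7
By total probability: P(winning) = 7/13*1/2 + 6/13*3/7 = 85/182

85/182


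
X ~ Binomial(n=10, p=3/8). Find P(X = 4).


P(X=4) = C(10,4) * p^4 * (1-p)^6
= 210 * 81/4096 * 15625/262144
= 132890625/536870912

132890625/536870912


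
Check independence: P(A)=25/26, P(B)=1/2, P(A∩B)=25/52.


P(A)*P(B) = 25/26*1/2 = 25/52
P(A∩B) = 25/52, which equals P(A)P(B), so independent

Yes, A and B are independent


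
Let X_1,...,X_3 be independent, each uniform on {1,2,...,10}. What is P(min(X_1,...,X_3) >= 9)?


P(min >= 9) = P(all X_i >= 9) = (P(X_1 >= 9))^3
= (2/10)^3 = (1/5)^3 = 1/125

1/125


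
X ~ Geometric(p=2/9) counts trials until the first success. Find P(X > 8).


P(X > 8) = P(first 8 trials all fail) = (1-p)^8 = (7/9)^8 = 5764801/43046721

5764801/43046721


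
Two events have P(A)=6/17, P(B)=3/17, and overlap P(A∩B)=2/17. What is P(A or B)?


P(A∪B) = P(A) + P(B) - P(A∩B)
= 6/17 + 3/17 - 2/17 = 7/17

7/17


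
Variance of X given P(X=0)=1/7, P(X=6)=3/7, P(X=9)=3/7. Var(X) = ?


E[X] = 45/7, E[X^2] = 351/7
Var(X) = E[X^2] - (E[X])^2 = 351/7 - (45/7)^2 = 432/49

432/49


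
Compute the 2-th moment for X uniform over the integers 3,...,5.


E[X^2] = (1/3) * sum(x^2 for x=3..5)
= 50/3

50/3


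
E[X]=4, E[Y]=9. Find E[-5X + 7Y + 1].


E[-5X + 7Y + 1] = -5*E[X] + 7*E[Y] + 1
= (-5)*(4) + (7)*(9) + (1)
= -20 + 63 + 1 = 44

44


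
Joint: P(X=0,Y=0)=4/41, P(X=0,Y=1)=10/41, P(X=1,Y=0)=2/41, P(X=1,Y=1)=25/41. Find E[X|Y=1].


P(Y=1) = 35/41
E[X|Y=1] = (0*10 + 1*25)/35 = 25/35 = 5/7

5/7


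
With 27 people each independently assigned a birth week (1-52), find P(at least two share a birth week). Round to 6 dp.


P(all different) = prod((52-i)/52 for i=0..26) = 0.000242
P(at least one match) = 1 - 0.000242 = 0.999758

0.999758


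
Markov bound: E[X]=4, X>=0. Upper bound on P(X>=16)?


Markov: P(X >= a) <= E[X]/a
P(X >= 16) <= 4/16 = 1/4

1/4


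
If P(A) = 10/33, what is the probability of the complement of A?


P(A') = 1 - P(A) = 1 - 10/33 = 23/33

23/33


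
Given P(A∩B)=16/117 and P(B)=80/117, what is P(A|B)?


P(A|B) = P(A∩B)/P(B) = (16/117)/(80/117) = 16/80 = 1/5

1/5


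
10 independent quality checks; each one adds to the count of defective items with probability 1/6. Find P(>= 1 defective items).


P(at least one) = 1 - P(none)
P(none) = (1 - 1/6)^10 = (5/6)^10 = 9765625/60466176
P(at least one) = 1 - 9765625/60466176 = 50700551/60466176

50700551/60466176


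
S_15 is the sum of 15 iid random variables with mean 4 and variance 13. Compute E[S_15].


E[S_n] = n*E[X_1] = 15*4 = 60

60


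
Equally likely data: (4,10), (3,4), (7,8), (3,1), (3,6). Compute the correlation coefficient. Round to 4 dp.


Cov(X,Y) = 2.6000, Var(X) = 2.4000, Var(Y) = 9.7600
rho = Cov/(sqrt(VarX)*sqrt(VarY)) = 0.5372

0.5372


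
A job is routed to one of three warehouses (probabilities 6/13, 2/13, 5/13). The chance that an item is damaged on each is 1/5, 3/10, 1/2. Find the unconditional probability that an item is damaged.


P(A) = P(A|B1)P(B1) + P(A|B2)P(B2) + P(A|B3)P(B3)
= 1/5*6/13 + 3/10*2/13 + 1/2*5/13
= 6/65 + 3/65 + 5/26 = 43/130

43/130


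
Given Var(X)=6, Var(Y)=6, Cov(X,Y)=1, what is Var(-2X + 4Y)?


Var(-2X + 4Y) = (-2)^2*Var(X) + 4^2*Var(Y) + 2*(-2)*4*Cov(X,Y)
= 4*6 + 16*6 - 16*1
= 24 + 96 - 16 = 104

104


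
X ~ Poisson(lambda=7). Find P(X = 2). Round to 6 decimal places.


P(X=2) = e^(-7) * 7^2 / 2!
≈ 0.0009118819656 * 49 / 2
≈ 0.022341

0.022341


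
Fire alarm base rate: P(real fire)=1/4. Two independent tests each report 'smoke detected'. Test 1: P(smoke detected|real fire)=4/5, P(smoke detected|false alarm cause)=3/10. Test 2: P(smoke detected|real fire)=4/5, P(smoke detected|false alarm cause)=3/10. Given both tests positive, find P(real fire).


After test 1: P(+) = 4/5*1/4 + 3/10*3/4 = 17/40
P(B|+) = (1/5)/(17/40) = 8/17
After test 2 (use post1 as new prior): P(+) = 4/5*8/17 + 3/10*9/17 = 91/170
P(B|+,+) = (32/85)/(91/170) = 64/91

64/91


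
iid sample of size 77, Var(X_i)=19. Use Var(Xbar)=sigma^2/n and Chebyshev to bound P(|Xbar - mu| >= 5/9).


Var(Xbar) = Var(X)/n = 19/77
Chebyshev: P(|Xbar-mu| >= 5/9) <= Var(Xbar)/(5/9)^2 = (19/77)/(25/81) = 1539/1925

1539/1925


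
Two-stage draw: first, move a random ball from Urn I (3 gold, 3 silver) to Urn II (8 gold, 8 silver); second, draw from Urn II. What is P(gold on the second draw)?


P(transfer gold) = 3/6 = 1/2; P(transfer silver) = 1/2
If gold transferred: Urn II has 9 gold of 17, so P(gold|gold moved) = 9/17
If silver transferred: Urn II has 8 gold of 17, so P(gold|silver moved) = 8/17
By total probability: P(gold) = 1/2*9/17 + 1/2*8/17 = 1/2

1/2


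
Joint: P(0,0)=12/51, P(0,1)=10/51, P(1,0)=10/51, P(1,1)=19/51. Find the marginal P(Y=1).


P(Y=1) = P(0,1)+P(1,1) = 10/51 + 19/51 = 29/51

29/51


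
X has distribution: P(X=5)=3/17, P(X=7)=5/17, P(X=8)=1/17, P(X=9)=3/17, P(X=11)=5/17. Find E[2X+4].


E[2X+4] = sum(g(x)*P(x))
= 14*3/17 + 18*5/17 + 20*1/17 + 22*3/17 + 26*5/17
= 348/17

348/17


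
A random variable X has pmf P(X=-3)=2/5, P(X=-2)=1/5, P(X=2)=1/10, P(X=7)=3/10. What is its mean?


E[X] = sum(x * P(x))
= -3*2/5 - 2*1/5 + 2*1/10 + 7*3/10
= 7/10

7/10


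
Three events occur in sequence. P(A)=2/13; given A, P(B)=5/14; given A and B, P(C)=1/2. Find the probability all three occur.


P(A∩B∩C) = P(A) * P(B|A) * P(C|A∩B)
= 2/13 * 5/14 * 1/2
= 5/91 * 1/2 = 5/182

5/182


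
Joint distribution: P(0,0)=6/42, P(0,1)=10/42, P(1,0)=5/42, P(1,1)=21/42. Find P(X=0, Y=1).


Read from table: P(X=0, Y=1) = 10/42 = 5/21

5/21


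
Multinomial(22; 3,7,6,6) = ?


22! = 1124000727777607680000
Denominator: 3!=6 * 7!=5040 * 6!=720 * 6!=720
Coefficient = 1124000727777607680000 / 15676416000 = 71700108480

71700108480


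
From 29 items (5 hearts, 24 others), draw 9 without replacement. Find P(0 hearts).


P(X=0) = C(5,0)*C(24,9) / C(29,9)
= 1*1307504 / 10015005
= 1307504/10015005 = 5168/39585

5168/39585


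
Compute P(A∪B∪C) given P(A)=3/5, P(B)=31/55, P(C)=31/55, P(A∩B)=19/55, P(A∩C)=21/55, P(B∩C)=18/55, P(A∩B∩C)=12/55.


P(A∪B∪C) = P(A)+P(B)+P(C) - P(AB)-P(AC)-P(BC) + P(ABC)
= 3/5+31/55+31/55 - 19/55-21/55-18/55 + 12/55
= 49/55

49/55


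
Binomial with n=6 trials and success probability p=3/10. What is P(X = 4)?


P(X=4) = C(6,4) * p^4 * (1-p)^2
= 15 * 81/10000 * 49/100
= 11907/200000

11907/200000


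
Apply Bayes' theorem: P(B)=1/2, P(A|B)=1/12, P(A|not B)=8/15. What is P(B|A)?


P(A) = P(A|B)P(B) + P(A|B')P(B') = 1/12*1/2 + 8/15*1/2 = 37/120
P(B|A) = P(A|B)P(B)/P(A) = (1/24)/(37/120) = 5/37

5/37


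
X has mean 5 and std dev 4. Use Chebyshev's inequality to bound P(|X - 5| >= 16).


k = 16/4 = 4
Chebyshev: P(|X-mu| >= k*sigma) <= 1/k^2 = 1/4^2 = 1/16

1/16


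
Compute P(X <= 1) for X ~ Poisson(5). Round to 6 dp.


P(X<=1) = e^(-5)*5^0/0! + e^(-5)*5^1/1!
≈ 0.0067379470 + 0.0336897350
= 0.0404276820
≈ 0.040428

0.040428


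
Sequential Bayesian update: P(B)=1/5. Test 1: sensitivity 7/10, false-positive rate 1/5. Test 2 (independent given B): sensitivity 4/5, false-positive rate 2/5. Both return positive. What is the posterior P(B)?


After test 1: P(+) = 7/10*1/5 + 1/5*4/5 = 3/10
P(B|+) = (7/50)/(3/10) = 7/15
After test 2 (use post1 as new prior): P(+) = 4/5*7/15 + 2/5*8/15 = 44/75
P(B|+,+) = (28/75)/(44/75) = 7/11

7/11


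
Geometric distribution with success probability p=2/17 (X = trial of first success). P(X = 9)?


P(X=9) = (1-p)^8 * p = (15/17)^8 * 2/17
= 2562890625/6975757441 * 2/17 = 5125781250/118587876497

5125781250/118587876497


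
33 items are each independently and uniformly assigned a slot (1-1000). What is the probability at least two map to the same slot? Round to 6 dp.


P(all different) = prod((1000-i)/1000 for i=0..32) = 0.586364
P(at least one match) = 1 - 0.586364 = 0.413636

0.413636


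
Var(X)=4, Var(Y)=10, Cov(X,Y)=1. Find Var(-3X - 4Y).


Var(-3X - 4Y) = (-3)^2*Var(X) + (-4)^2*Var(Y) + 2*(-3)*(-4)*Cov(X,Y)
= 9*4 + 16*10 + 24*1
= 36 + 160 + 24 = 220

220


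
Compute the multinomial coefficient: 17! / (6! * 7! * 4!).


17! = 355687428096000
Denominator: 6!=720 * 7!=5040 * 4!=24
Coefficient = 355687428096000 / 87091200 = 4084080

4084080


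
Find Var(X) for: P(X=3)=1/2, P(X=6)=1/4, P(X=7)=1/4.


E[X] = 19/4, E[X^2] = 103/4
Var(X) = E[X^2] - (E[X])^2 = 103/4 - (19/4)^2 = 51/16

51/16


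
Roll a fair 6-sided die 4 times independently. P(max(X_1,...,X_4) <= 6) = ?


P(max <= 6) = P(all X_i <= 6) = (P(X_1 <= 6))^4
= (6/6)^4 = 1^4 = 1

1


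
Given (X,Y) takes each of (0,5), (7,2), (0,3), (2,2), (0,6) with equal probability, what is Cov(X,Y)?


E[X]=9/5, E[Y]=18/5, E[XY]=18/5
Cov(X,Y) = E[XY] - E[X]E[Y] = 18/5 - 9/5*18/5 = -72/25

-72/25


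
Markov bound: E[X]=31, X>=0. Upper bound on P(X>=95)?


Markov: P(X >= a) <= E[X]/a
P(X >= 95) <= 31/95

31/95


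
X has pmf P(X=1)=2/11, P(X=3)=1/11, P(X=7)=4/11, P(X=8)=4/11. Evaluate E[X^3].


E[X^3] = sum(x^3 * P(x))
= 1*2/11 + 27*1/11 + 343*4/11 + 512*4/11
= 3449/11

3449/11


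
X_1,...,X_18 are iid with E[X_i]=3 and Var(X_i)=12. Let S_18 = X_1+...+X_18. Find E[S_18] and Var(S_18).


E[S_n] = n*mu = 18*3 = 54
Var(S_n) = n*sigma^2 = 18*12 = 216

E[S_18]=54, Var(S_18)=216
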